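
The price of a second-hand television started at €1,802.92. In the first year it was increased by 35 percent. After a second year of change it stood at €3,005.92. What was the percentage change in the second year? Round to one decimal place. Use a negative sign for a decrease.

After the first year: €1,802.92 × 1.35 = €2433.942.
Second-year multiplier: €3,005.92 ÷ €2433.942 ≈ 1.235.
That is a change of 23.5%.

23.5%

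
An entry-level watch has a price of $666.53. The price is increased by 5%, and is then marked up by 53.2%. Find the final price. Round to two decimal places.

5% increase: $666.53 × 1.05 = $699.8565.
53.2% increase: $699.8565 × 1.532 = $1072.180158 ≈ $1072.18.

$1072.18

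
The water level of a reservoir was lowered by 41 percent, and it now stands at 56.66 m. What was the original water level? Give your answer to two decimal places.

96.03 m

The overall multiplier applied was 0.59.
So the original water level was 56.66 ÷ 0.59 ≈ 96.03 m.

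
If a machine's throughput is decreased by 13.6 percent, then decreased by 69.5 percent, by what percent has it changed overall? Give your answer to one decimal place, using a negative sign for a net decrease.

The combined multiplier is 0.864 × 0.305 = 0.26352.
That corresponds to a decrease of 73.6%.

-73.6%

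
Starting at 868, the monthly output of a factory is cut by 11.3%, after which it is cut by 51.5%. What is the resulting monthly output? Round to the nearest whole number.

373

After the 11.3% decrease: 868 × 0.887 = 769.916.
Apply the 51.5% decrease: 769.916 × 0.485 = 373.40926 ≈ 373.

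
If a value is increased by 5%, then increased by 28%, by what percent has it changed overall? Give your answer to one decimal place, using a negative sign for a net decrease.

34.4%

The combined multiplier is 1.05 × 1.28 = 1.344.
That corresponds to an increase of 34.4%.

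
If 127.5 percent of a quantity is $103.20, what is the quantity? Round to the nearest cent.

$80.94

$103.20 ÷ 1.275 ≈ $80.94.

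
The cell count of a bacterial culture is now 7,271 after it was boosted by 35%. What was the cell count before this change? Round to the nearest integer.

5,386

The overall multiplier applied was 1.35.
So the original cell count was 7,271 ÷ 1.35 ≈ 5,386.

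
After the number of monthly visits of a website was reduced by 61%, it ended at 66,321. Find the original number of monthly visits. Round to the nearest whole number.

The overall multiplier applied was 0.39.
So the original number of monthly visits was 66,321 ÷ 0.39 ≈ 170,054.

170,054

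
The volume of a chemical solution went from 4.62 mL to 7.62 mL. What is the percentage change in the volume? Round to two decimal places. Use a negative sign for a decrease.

64.94%

Change: 7.62 − 4.62 = 3.00.
Relative to the original: 3.00 ÷ 4.62 ≈ 64.94%.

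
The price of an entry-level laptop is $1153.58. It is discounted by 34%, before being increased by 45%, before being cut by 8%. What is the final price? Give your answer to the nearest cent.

Each change multiplies by a factor: 0.66 × 1.45 × 0.92 = 0.88044.
$1153.58 × 0.88044 = $1015.6579752 ≈ $1015.66.

$1015.66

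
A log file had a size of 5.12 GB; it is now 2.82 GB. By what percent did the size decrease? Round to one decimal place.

44.9%

Change: 2.82 − 5.12 = -2.30.
Relative to the original: -2.30 ÷ 5.12 ≈ -44.9%.
So the size decreased by 44.9%.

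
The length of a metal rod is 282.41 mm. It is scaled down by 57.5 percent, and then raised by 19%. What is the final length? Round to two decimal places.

After the 57.5% decrease: 282.41 × 0.425 = 120.02425.
19% increase: 120.02425 × 1.19 = 142.8288575 ≈ 142.83.

142.83 mm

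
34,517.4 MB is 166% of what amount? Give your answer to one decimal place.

20,793.6 MB

34,517.4 MB ÷ 1.66 ≈ 20,793.6 MB.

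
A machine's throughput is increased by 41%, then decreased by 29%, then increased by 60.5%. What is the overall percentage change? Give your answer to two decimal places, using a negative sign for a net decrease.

60.68%

The combined multiplier is 1.41 × 0.71 × 1.605 = 1.6067655.
That corresponds to an increase of 60.68%.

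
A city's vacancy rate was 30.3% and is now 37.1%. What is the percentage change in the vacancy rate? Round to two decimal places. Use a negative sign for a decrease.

The change is 37.1 − 30.3 = 6.8 percentage points.
Relative to the original 30.3%, that is 6.8 ÷ 30.3 ≈ 22.44%.

22.44%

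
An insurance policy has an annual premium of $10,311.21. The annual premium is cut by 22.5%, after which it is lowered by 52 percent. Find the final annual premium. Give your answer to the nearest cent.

Apply the 22.5% decrease: $10,311.21 × 0.775 = $7991.18775.
After the 52% decrease: $7991.18775 × 0.48 = $3835.77012 ≈ $3,835.77.

$3,835.77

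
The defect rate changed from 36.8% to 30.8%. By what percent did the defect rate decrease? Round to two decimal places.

The change is 30.8 − 36.8 = -6.0 percentage points.
Relative to the original 36.8%, that is -6.0 ÷ 36.8 ≈ -16.30%.
So the defect rate fell by 16.30%.

16.30%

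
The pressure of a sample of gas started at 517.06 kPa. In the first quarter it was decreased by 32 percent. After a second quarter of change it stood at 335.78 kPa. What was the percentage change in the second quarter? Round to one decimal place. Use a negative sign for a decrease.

After the first quarter: 517.06 × 0.68 = 351.6008.
Second-quarter multiplier: 335.78 ÷ 351.6008 ≈ 0.955.
That is a change of -4.5%.

-4.5%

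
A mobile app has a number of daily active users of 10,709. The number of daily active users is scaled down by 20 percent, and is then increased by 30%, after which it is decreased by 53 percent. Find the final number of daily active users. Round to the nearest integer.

5,235

After the 20% decrease: 10,709 × 0.8 = 8567.2.
Apply the 30% increase: 8567.2 × 1.3 = 11137.36.
53% decrease: 11137.36 × 0.47 = 5234.5592 ≈ 5,235.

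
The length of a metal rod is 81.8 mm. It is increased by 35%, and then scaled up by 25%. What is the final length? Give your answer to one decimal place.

35% increase: 81.8 × 1.35 = 110.43.
25% increase: 110.43 × 1.25 = 138.0375 ≈ 138.0.

138.0 mm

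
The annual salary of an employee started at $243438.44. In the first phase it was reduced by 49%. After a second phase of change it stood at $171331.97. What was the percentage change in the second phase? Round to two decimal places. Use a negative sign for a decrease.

38.00%

After the first phase: $243438.44 × 0.51 = $124153.6044.
Second-phase multiplier: $171331.97 ÷ $124153.6044 ≈ 1.38.
That is a change of 38.00%.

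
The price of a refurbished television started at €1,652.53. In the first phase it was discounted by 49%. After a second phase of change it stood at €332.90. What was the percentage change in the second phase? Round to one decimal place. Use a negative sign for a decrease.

After the first phase: €1,652.53 × 0.51 = €842.7903.
Second-phase multiplier: €332.90 ÷ €842.7903 ≈ 0.395.
That is a change of -60.5%.

-60.5%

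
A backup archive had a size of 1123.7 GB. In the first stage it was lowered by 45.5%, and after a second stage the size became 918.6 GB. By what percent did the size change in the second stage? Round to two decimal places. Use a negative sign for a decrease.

After the first stage: 1123.7 × 0.545 = 612.4165.
Second-stage multiplier: 918.6 ÷ 612.4165 ≈ 1.49996.
That is a change of 50.00%.

50.00%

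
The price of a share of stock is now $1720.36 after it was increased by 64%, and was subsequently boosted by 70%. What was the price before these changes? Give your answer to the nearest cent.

$617.06

The overall multiplier applied was 1.64 × 1.7 = 2.788.
So the original price was $1720.36 ÷ 2.788 ≈ $617.06.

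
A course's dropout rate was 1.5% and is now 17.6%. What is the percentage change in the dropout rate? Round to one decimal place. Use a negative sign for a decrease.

1073.3%

The change is 17.6 − 1.5 = 16.1 percentage points.
Relative to the original 1.5%, that is 16.1 ÷ 1.5 ≈ 1073.3%.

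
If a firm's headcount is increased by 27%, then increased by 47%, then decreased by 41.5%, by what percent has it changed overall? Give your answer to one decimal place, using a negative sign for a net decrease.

9.2%

The combined multiplier is 1.27 × 1.47 × 0.585 = 1.0921365.
That corresponds to an increase of 9.2%.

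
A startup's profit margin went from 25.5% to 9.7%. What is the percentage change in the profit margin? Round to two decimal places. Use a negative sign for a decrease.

-61.96%

The change is 9.7 − 25.5 = -15.8 percentage points.
Relative to the original 25.5%, that is -15.8 ÷ 25.5 ≈ -61.96%.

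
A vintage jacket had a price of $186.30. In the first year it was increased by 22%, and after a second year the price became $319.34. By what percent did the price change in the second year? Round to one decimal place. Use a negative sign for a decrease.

After the first year: $186.30 × 1.22 = $227.286.
Second-year multiplier: $319.34 ÷ $227.286 ≈ 1.40501.
That is a change of 40.5%.

40.5%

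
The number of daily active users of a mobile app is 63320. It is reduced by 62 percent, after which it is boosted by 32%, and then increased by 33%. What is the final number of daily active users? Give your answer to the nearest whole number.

Each change multiplies by a factor: 0.38 × 1.32 × 1.33 = 0.667128.
63320 × 0.667128 = 42242.54496 ≈ 42243.

42243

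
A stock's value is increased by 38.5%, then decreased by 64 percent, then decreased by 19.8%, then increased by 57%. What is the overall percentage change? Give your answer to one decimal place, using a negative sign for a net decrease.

-37.2%

A 38.5% increase multiplies by 1.385.
Then a 64% decrease: 1.385 × 0.36 = 0.4986.
Then a 19.8% decrease: 0.4986 × 0.802 = 0.3998772.
Then a 57% increase: 0.3998772 × 1.57 = 0.627807204.
Overall factor 0.627807204, i.e. -37.2%.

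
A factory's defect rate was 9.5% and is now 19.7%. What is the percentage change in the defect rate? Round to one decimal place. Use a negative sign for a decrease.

107.4%

The change is 19.7 − 9.5 = 10.2 percentage points.
Relative to the original 9.5%, that is 10.2 ÷ 9.5 ≈ 107.4%.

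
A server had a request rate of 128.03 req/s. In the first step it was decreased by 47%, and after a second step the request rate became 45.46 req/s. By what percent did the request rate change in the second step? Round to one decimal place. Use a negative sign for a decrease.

After the first step: 128.03 × 0.53 = 67.8559.
Second-step multiplier: 45.46 ÷ 67.8559 ≈ 0.66995.
That is a change of -33.0%.

-33.0%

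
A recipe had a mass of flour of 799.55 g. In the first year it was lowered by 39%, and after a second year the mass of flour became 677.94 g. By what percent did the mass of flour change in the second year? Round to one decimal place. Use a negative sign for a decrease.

After the first year: 799.55 × 0.61 = 487.7255.
Second-year multiplier: 677.94 ÷ 487.7255 ≈ 1.39.
That is a change of 39.0%.

39.0%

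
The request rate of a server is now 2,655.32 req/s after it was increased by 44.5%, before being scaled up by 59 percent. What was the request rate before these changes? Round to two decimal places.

1,155.72 req/s

Undoing the 59% increase: 2,655.32 ÷ 1.59 ≈ 1670.012579.
Undoing the 44.5% increase: 1670.012579 ÷ 1.445 ≈ 1,155.72 req/s.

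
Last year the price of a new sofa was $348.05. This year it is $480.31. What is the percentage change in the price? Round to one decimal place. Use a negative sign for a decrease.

38.0%

Change: $480.31 − $348.05 = $132.26.
Relative to the original: $132.26 ÷ $348.05 ≈ 38.0%.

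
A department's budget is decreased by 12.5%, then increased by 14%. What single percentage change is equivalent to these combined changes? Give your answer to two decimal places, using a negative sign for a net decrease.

A 12.5% decrease multiplies by 0.875.
Then a 14% increase: 0.875 × 1.14 = 0.9975.
Overall factor 0.9975, i.e. -0.25%.

-0.25%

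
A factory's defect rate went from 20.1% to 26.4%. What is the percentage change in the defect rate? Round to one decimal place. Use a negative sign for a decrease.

31.3%

The change is 26.4 − 20.1 = 6.3 percentage points.
Relative to the original 20.1%, that is 6.3 ÷ 20.1 ≈ 31.3%.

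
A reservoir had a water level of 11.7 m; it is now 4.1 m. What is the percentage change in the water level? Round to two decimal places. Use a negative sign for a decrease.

-64.96%

Change: 4.1 − 11.7 = -7.6.
Relative to the original: -7.6 ÷ 11.7 ≈ -64.96%.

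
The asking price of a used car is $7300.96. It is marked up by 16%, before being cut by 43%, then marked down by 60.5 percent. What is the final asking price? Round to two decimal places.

After the 16% increase: $7300.96 × 1.16 = $8469.1136.
43% decrease: $8469.1136 × 0.57 = $4827.394752.
60.5% decrease: $4827.394752 × 0.395 = $1906.82092704 ≈ $1906.82.

$1906.82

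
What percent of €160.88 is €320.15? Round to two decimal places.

€320.15 ÷ €160.88 ≈ 199.00%.

199.00%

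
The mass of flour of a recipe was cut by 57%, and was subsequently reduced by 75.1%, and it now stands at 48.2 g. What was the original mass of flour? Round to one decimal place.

Undoing the 75.1% decrease: 48.2 ÷ 0.249 ≈ 193.574297.
Undoing the 57% decrease: 193.574297 ÷ 0.43 ≈ 450.2 g.

450.2 g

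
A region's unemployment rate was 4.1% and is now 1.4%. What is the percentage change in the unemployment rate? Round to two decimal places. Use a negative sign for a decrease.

-65.85%

The change is 1.4 − 4.1 = -2.7 percentage points.
Relative to the original 4.1%, that is -2.7 ÷ 4.1 ≈ -65.85%.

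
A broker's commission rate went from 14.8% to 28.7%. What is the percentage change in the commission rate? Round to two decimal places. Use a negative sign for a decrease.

The change is 28.7 − 14.8 = 13.9 percentage points.
Relative to the original 14.8%, that is 13.9 ÷ 14.8 ≈ 93.92%.

93.92%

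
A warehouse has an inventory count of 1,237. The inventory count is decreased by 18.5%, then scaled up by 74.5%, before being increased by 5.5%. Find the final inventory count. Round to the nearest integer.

1,856

After the 18.5% decrease: 1,237 × 0.815 = 1008.155.
Apply the 74.5% increase: 1008.155 × 1.745 = 1759.230475.
5.5% increase: 1759.230475 × 1.055 = 1855.988151125 ≈ 1,856.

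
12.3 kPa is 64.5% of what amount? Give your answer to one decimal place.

12.3 kPa ÷ 0.645 ≈ 19.1 kPa.

19.1 kPa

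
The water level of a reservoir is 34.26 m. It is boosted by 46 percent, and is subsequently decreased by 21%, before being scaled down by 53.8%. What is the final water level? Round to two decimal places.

Apply the 46% increase: 34.26 × 1.46 = 50.0196.
21% decrease: 50.0196 × 0.79 = 39.515484.
After the 53.8% decrease: 39.515484 × 0.462 = 18.256153608 ≈ 18.26.

18.26 m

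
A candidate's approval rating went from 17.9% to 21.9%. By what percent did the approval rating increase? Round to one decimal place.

22.3%

The change is 21.9 − 17.9 = 4.0 percentage points.
Relative to the original 17.9%, that is 4.0 ÷ 17.9 ≈ 22.3%.
So the approval rating rose by 22.3%.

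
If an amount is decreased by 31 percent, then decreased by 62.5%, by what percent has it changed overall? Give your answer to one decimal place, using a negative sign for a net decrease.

A 31% decrease multiplies by 0.69.
Then a 62.5% decrease: 0.69 × 0.375 = 0.25875.
Overall factor 0.25875, i.e. -74.1%.

-74.1%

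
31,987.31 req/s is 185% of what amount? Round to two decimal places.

31,987.31 req/s ÷ 1.85 ≈ 17,290.44 req/s.

17,290.44 req/s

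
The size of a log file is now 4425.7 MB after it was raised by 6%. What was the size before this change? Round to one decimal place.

4175.2 MB

The overall multiplier applied was 1.06.
So the original size was 4425.7 ÷ 1.06 ≈ 4175.2 MB.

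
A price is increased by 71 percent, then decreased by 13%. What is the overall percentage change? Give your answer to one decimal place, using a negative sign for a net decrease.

48.8%

A 71% increase multiplies by 1.71.
Then a 13% decrease: 1.71 × 0.87 = 1.4877.
Overall factor 1.4877, i.e. 48.8%.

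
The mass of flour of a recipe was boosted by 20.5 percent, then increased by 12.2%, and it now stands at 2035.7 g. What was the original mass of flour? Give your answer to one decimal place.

1505.7 g

The overall multiplier applied was 1.205 × 1.122 = 1.35201.
So the original mass of flour was 2035.7 ÷ 1.35201 ≈ 1505.7 g.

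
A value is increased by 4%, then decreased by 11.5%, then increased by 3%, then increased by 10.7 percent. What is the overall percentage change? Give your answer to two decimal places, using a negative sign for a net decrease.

A 4% increase multiplies by 1.04.
Then an 11.5% decrease: 1.04 × 0.885 = 0.9204.
Then a 3% increase: 0.9204 × 1.03 = 0.948012.
Then a 10.7% increase: 0.948012 × 1.107 = 1.049449284.
Overall factor 1.049449284, i.e. 4.94%.

4.94%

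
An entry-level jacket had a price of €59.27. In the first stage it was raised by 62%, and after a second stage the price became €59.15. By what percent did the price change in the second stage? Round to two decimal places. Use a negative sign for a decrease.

After the first stage: €59.27 × 1.62 = €96.0174.
Second-stage multiplier: €59.15 ÷ €96.0174 ≈ 0.616034.
That is a change of -38.40%.

-38.40%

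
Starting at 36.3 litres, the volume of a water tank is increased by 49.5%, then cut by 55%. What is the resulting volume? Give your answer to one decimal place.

24.4 litres

Each change multiplies by a factor: 1.495 × 0.45 = 0.67275.
36.3 × 0.67275 = 24.420825 ≈ 24.4.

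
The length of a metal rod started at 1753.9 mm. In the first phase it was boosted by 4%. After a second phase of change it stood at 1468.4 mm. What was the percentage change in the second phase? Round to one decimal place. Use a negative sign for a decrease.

-19.5%

After the first phase: 1753.9 × 1.04 = 1824.056.
Second-phase multiplier: 1468.4 ÷ 1824.056 ≈ 0.80502.
That is a change of -19.5%.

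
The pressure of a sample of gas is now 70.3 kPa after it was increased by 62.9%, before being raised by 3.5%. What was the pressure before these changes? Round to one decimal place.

41.7 kPa

The overall multiplier applied was 1.629 × 1.035 = 1.686015.
So the original pressure was 70.3 ÷ 1.686015 ≈ 41.7 kPa.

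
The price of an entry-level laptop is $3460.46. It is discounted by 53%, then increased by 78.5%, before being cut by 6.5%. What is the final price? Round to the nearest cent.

Each change multiplies by a factor: 0.47 × 1.785 × 0.935 = 0.78441825.
$3460.46 × 0.78441825 = $2714.447977395 ≈ $2714.45.

$2714.45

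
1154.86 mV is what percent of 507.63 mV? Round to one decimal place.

1154.86 mV ÷ 507.63 mV ≈ 227.5%.

227.5%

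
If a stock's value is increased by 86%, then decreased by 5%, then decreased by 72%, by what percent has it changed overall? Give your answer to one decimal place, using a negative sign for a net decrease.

-50.5%

The combined multiplier is 1.86 × 0.95 × 0.28 = 0.49476.
That corresponds to a decrease of 50.5%.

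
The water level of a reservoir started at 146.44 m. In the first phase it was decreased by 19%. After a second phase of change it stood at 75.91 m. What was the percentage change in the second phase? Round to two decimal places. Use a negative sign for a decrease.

After the first phase: 146.44 × 0.81 = 118.6164.
Second-phase multiplier: 75.91 ÷ 118.6164 ≈ 0.639962.
That is a change of -36.00%.

-36.00%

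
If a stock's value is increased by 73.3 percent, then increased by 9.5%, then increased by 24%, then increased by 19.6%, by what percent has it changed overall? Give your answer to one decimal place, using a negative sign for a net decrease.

181.4%

The combined multiplier is 1.733 × 1.095 × 1.24 × 1.196 = 2.8142686104.
That corresponds to an increase of 181.4%.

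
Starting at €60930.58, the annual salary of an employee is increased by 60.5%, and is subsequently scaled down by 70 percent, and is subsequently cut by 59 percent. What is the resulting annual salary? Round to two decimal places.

€12028.61

Each change multiplies by a factor: 1.605 × 0.3 × 0.41 = 0.197415.
€60930.58 × 0.197415 = €12028.6104507 ≈ €12028.61.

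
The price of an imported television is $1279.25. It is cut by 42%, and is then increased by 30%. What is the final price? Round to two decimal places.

$964.55

Each change multiplies by a factor: 0.58 × 1.3 = 0.754.
$1279.25 × 0.754 = $964.5545 ≈ $964.55.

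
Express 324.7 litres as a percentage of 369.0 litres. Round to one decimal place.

324.7 litres ÷ 369.0 litres ≈ 88.0%.

88.0%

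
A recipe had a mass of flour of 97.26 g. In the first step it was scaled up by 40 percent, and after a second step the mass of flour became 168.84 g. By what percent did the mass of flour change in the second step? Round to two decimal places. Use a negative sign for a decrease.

After the first step: 97.26 × 1.4 = 136.164.
Second-step multiplier: 168.84 ÷ 136.164 ≈ 1.239975.
That is a change of 24.00%.

24.00%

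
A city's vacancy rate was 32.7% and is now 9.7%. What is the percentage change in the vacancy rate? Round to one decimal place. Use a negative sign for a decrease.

-70.3%

The change is 9.7 − 32.7 = -23.0 percentage points.
Relative to the original 32.7%, that is -23.0 ÷ 32.7 ≈ -70.3%.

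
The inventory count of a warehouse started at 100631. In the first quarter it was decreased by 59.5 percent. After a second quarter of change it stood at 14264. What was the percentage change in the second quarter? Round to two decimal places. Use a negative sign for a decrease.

-65.00%

After the first quarter: 100631 × 0.405 = 40755.555.
Second-quarter multiplier: 14264 ÷ 40755.555 ≈ 0.349989.
That is a change of -65.00%.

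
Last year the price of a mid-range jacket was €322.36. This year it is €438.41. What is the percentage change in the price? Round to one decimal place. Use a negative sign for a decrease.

Change: €438.41 − €322.36 = €116.05.
Relative to the original: €116.05 ÷ €322.36 ≈ 36.0%.

36.0%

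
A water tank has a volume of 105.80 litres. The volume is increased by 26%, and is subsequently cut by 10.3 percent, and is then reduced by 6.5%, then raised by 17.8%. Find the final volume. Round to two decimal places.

Apply the 26% increase: 105.80 × 1.26 = 133.308.
Apply the 10.3% decrease: 133.308 × 0.897 = 119.577276.
After the 6.5% decrease: 119.577276 × 0.935 = 111.80475306.
After the 17.8% increase: 111.80475306 × 1.178 = 131.70599910468 ≈ 131.71.

131.71 litres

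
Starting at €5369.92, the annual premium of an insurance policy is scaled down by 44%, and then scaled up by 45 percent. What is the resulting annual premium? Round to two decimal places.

€4360.38

Each change multiplies by a factor: 0.56 × 1.45 = 0.812.
€5369.92 × 0.812 = €4360.37504 ≈ €4360.38.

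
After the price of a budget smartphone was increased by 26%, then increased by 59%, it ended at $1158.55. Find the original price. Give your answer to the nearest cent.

Undoing the 59% increase: $1158.55 ÷ 1.59 ≈ $728.647799.
Undoing the 26% increase: $728.647799 ÷ 1.26 ≈ $578.29.

$578.29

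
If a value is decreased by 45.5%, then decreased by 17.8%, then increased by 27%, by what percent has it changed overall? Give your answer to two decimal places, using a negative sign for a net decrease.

-43.11%

The combined multiplier is 0.545 × 0.822 × 1.27 = 0.5689473.
That corresponds to a decrease of 43.11%.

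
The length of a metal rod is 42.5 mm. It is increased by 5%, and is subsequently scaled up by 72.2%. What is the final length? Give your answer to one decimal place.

Each change multiplies by a factor: 1.05 × 1.722 = 1.8081.
42.5 × 1.8081 = 76.84425 ≈ 76.8.

76.8 mm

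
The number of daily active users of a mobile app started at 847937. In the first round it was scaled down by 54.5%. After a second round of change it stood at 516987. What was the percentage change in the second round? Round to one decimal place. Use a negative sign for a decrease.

After the first round: 847937 × 0.455 = 385811.335.
Second-round multiplier: 516987 ÷ 385811.335 ≈ 1.34.
That is a change of 34.0%.

34.0%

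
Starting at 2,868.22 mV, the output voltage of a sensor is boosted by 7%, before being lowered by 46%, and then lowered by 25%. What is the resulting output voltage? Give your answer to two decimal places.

7% increase: 2,868.22 × 1.07 = 3068.9954.
Apply the 46% decrease: 3068.9954 × 0.54 = 1657.257516.
Apply the 25% decrease: 1657.257516 × 0.75 = 1242.943137 ≈ 1,242.94.

1,242.94 mV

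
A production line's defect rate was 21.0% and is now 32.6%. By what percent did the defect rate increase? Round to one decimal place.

55.2%

The change is 32.6 − 21.0 = 11.6 percentage points.
Relative to the original 21.0%, that is 11.6 ÷ 21.0 ≈ 55.2%.
So the defect rate rose by 55.2%.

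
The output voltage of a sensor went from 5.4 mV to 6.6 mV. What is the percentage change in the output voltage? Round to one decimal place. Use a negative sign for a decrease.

Change: 6.6 − 5.4 = 1.2.
Relative to the original: 1.2 ÷ 5.4 ≈ 22.2%.

22.2%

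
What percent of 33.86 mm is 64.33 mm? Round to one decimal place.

190.0%

64.33 mm ÷ 33.86 mm ≈ 190.0%.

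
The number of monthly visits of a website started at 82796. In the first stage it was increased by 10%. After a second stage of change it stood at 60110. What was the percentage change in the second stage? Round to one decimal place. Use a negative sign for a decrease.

-34.0%

After the first stage: 82796 × 1.1 = 91075.6.
Second-stage multiplier: 60110 ÷ 91075.6 ≈ 0.66.
That is a change of -34.0%.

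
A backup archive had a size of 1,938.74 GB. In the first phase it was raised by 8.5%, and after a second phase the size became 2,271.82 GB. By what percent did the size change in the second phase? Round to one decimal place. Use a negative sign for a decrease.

8.0%

After the first phase: 1,938.74 × 1.085 = 2103.5329.
Second-phase multiplier: 2,271.82 ÷ 2103.5329 ≈ 1.08.
That is a change of 8.0%.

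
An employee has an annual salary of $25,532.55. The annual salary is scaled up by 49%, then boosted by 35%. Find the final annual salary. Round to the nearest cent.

$51,358.72

Each change multiplies by a factor: 1.49 × 1.35 = 2.0115.
$25,532.55 × 2.0115 = $51358.724325 ≈ $51,358.72.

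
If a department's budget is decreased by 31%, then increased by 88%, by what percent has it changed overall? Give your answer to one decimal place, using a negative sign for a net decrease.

A 31% decrease multiplies by 0.69.
Then an 88% increase: 0.69 × 1.88 = 1.2972.
Overall factor 1.2972, i.e. 29.7%.

29.7%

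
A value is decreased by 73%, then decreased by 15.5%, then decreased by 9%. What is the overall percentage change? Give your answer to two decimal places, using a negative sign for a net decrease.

-79.24%

A 73% decrease multiplies by 0.27.
Then a 15.5% decrease: 0.27 × 0.845 = 0.22815.
Then a 9% decrease: 0.22815 × 0.91 = 0.2076165.
Overall factor 0.2076165, i.e. -79.24%.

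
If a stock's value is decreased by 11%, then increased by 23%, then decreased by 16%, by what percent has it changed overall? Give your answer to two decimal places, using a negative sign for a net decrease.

The combined multiplier is 0.89 × 1.23 × 0.84 = 0.919548.
That corresponds to a decrease of 8.05%.

-8.05%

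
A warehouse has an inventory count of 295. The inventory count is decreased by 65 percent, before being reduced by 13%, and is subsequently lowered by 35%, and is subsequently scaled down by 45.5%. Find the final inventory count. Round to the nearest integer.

Each change multiplies by a factor: 0.35 × 0.87 × 0.65 × 0.545 = 0.107869125.
295 × 0.107869125 = 31.821391875 ≈ 32.

32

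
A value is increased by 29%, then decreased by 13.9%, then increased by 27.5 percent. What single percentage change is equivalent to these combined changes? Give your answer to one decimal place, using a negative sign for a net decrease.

41.6%

A 29% increase multiplies by 1.29.
Then a 13.9% decrease: 1.29 × 0.861 = 1.11069.
Then a 27.5% increase: 1.11069 × 1.275 = 1.41612975.
Overall factor 1.41612975, i.e. 41.6%.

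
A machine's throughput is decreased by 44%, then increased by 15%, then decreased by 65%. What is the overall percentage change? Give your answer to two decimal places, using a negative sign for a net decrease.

The combined multiplier is 0.56 × 1.15 × 0.35 = 0.2254.
That corresponds to a decrease of 77.46%.

-77.46%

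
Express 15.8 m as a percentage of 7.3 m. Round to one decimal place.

216.4%

15.8 m ÷ 7.3 m ≈ 216.4%.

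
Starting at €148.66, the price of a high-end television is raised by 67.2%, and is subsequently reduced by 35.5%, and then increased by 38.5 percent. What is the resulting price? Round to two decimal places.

€222.04

Each change multiplies by a factor: 1.672 × 0.645 × 1.385 = 1.4936394.
€148.66 × 1.4936394 = €222.044433204 ≈ €222.04.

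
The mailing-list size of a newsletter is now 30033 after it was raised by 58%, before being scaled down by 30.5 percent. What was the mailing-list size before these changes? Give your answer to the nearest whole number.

The overall multiplier applied was 1.58 × 0.695 = 1.0981.
So the original mailing-list size was 30033 ÷ 1.0981 ≈ 27350.

27350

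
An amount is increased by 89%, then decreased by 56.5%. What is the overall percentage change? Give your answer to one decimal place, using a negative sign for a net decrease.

-17.8%

The combined multiplier is 1.89 × 0.435 = 0.82215.
That corresponds to a decrease of 17.8%.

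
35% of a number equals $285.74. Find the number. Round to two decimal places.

$816.40

$285.74 ÷ 0.35 = $816.40.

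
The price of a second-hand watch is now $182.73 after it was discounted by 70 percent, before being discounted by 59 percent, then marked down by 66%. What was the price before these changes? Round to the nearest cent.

The overall multiplier applied was 0.3 × 0.41 × 0.34 = 0.04182.
So the original price was $182.73 ÷ 0.04182 ≈ $4369.44.

$4369.44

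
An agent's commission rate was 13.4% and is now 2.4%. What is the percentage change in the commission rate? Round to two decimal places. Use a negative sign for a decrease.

-82.09%

The change is 2.4 − 13.4 = -11.0 percentage points.
Relative to the original 13.4%, that is -11.0 ÷ 13.4 ≈ -82.09%.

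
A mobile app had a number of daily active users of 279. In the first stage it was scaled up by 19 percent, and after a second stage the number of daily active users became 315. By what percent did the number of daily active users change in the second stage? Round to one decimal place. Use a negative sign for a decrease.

-5.1%

After the first stage: 279 × 1.19 = 332.01.
Second-stage multiplier: 315 ÷ 332.01 ≈ 0.94877.
That is a change of -5.1%.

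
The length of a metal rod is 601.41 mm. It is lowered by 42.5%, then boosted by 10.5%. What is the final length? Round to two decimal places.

Each change multiplies by a factor: 0.575 × 1.105 = 0.635375.
601.41 × 0.635375 = 382.12087875 ≈ 382.12.

382.12 mm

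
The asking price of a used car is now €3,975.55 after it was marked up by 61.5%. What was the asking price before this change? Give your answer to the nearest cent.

The overall multiplier applied was 1.615.
So the original asking price was €3,975.55 ÷ 1.615 ≈ €2,461.64.

€2,461.64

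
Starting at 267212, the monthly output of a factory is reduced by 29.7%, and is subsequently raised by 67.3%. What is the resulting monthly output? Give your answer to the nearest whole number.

314273

Each change multiplies by a factor: 0.703 × 1.673 = 1.176119.
267212 × 1.176119 = 314273.110228 ≈ 314273.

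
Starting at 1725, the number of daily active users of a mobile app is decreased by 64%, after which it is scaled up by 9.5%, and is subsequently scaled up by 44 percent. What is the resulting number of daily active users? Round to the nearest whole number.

979

Apply the 64% decrease: 1725 × 0.36 = 621.
9.5% increase: 621 × 1.095 = 679.995.
After the 44% increase: 679.995 × 1.44 = 979.1928 ≈ 979.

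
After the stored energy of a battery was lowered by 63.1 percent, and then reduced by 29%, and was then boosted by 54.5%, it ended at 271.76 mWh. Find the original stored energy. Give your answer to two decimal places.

671.39 mWh

Undoing the 54.5% increase: 271.76 ÷ 1.545 ≈ 175.89644.
Undoing the 29% decrease: 175.89644 ÷ 0.71 ≈ 247.741465.
Undoing the 63.1% decrease: 247.741465 ÷ 0.369 ≈ 671.39 mWh.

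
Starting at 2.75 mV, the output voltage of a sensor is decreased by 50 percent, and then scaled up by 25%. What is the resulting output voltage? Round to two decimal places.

1.72 mV

Apply the 50% decrease: 2.75 × 0.5 = 1.375.
25% increase: 1.375 × 1.25 = 1.71875 ≈ 1.72.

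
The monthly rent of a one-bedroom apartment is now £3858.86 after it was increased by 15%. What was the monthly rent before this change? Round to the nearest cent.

The overall multiplier applied was 1.15.
So the original monthly rent was £3858.86 ÷ 1.15 ≈ £3355.53.

£3355.53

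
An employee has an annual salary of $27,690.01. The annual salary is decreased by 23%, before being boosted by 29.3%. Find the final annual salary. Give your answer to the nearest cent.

Apply the 23% decrease: $27,690.01 × 0.77 = $21321.3077.
Apply the 29.3% increase: $21321.3077 × 1.293 = $27568.4508561 ≈ $27,568.45.

$27,568.45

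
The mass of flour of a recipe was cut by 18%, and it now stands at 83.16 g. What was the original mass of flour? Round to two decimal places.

The overall multiplier applied was 0.82.
So the original mass of flour was 83.16 ÷ 0.82 ≈ 101.41 g.

101.41 g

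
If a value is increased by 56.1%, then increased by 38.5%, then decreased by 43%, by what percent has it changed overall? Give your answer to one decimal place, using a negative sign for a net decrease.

23.2%

The combined multiplier is 1.561 × 1.385 × 0.57 = 1.23233145.
That corresponds to an increase of 23.2%.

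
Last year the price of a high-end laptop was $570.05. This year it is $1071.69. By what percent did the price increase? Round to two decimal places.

88.00%

Change: $1071.69 − $570.05 = $501.64.
Relative to the original: $501.64 ÷ $570.05 ≈ 88.00%.
So the price increased by 88.00%.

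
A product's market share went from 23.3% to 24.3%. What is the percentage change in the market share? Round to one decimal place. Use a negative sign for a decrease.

4.3%

The change is 24.3 − 23.3 = 1.0 percentage points.
Relative to the original 23.3%, that is 1.0 ÷ 23.3 ≈ 4.3%.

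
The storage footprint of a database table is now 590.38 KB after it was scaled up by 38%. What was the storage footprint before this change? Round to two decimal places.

The overall multiplier applied was 1.38.
So the original storage footprint was 590.38 ÷ 1.38 ≈ 427.81 KB.

427.81 KB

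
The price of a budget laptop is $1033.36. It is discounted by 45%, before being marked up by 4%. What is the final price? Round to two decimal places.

Each change multiplies by a factor: 0.55 × 1.04 = 0.572.
$1033.36 × 0.572 = $591.08192 ≈ $591.08.

$591.08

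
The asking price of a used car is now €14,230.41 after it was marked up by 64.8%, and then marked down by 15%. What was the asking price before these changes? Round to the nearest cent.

€10,158.77

The overall multiplier applied was 1.648 × 0.85 = 1.4008.
So the original asking price was €14,230.41 ÷ 1.4008 ≈ €10,158.77.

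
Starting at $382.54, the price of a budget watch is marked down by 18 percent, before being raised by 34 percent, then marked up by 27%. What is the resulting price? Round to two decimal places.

After the 18% decrease: $382.54 × 0.82 = $313.6828.
Apply the 34% increase: $313.6828 × 1.34 = $420.334952.
27% increase: $420.334952 × 1.27 = $533.82538904 ≈ $533.83.

$533.83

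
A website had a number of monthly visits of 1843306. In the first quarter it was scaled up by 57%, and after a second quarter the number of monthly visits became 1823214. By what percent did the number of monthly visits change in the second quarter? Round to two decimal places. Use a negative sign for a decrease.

-37.00%

After the first quarter: 1843306 × 1.57 = 2893990.42.
Second-quarter multiplier: 1823214 ÷ 2893990.42 ≈ 0.63.
That is a change of -37.00%.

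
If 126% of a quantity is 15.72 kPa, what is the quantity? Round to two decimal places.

12.48 kPa

15.72 kPa ÷ 1.26 ≈ 12.48 kPa.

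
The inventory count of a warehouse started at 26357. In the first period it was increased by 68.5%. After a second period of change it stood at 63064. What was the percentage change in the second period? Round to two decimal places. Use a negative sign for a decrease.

After the first period: 26357 × 1.685 = 44411.545.
Second-period multiplier: 63064 ÷ 44411.545 ≈ 1.419991.
That is a change of 42.00%.

42.00%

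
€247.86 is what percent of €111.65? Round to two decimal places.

222.00%

€247.86 ÷ €111.65 ≈ 222.00%.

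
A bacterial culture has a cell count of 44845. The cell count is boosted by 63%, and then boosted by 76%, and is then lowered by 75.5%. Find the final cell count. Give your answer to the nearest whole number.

Apply the 63% increase: 44845 × 1.63 = 73097.35.
76% increase: 73097.35 × 1.76 = 128651.336.
75.5% decrease: 128651.336 × 0.245 = 31519.57732 ≈ 31520.

31520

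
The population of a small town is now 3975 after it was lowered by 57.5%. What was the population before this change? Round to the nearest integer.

9353

The overall multiplier applied was 0.425.
So the original population was 3975 ÷ 0.425 ≈ 9353.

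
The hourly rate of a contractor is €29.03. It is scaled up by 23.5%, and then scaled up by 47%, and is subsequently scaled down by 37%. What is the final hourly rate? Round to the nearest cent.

Each change multiplies by a factor: 1.235 × 1.47 × 0.63 = 1.1437335.
€29.03 × 1.1437335 = €33.202583505 ≈ €33.20.

€33.20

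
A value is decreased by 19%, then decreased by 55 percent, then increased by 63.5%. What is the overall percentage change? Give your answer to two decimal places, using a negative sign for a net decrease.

-40.40%

The combined multiplier is 0.81 × 0.45 × 1.635 = 0.5959575.
That corresponds to a decrease of 40.40%.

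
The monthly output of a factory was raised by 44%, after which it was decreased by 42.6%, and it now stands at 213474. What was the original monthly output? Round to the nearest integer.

258268

Undoing the 42.6% decrease: 213474 ÷ 0.574 ≈ 371905.923345.
Undoing the 44% increase: 371905.923345 ÷ 1.44 ≈ 258268.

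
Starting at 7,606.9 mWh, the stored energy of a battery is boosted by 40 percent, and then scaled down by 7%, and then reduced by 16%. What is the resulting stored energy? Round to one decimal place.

8,319.5 mWh

After the 40% increase: 7,606.9 × 1.4 = 10649.66.
After the 7% decrease: 10649.66 × 0.93 = 9904.1838.
Apply the 16% decrease: 9904.1838 × 0.84 = 8319.514392 ≈ 8,319.5.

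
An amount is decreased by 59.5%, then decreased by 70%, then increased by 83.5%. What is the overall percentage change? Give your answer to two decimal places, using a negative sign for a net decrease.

-77.70%

The combined multiplier is 0.405 × 0.3 × 1.835 = 0.2229525.
That corresponds to a decrease of 77.70%.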